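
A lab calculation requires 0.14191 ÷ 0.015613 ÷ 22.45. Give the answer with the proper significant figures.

0.4049

0.14191 ÷ 0.015613 ÷ 22.45 = 0.404865056631…
Multiplication/division keeps the fewest significant figures: 0.14191 → 5 s.f., 0.015613 → 5 s.f., 22.45 → 4 s.f.; limit is 4.
Rounded to 4 significant figures: 0.4049.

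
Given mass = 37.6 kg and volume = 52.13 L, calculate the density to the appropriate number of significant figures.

density = 37.6 kg ÷ 52.13 L = 0.72127373873… kg/L.
37.6 has 3 significant figures; 52.13 has 4.
Division/multiplication keeps the fewest: 3 significant figures.
Rounded: 0.721 kg/L.

0.721 kg/L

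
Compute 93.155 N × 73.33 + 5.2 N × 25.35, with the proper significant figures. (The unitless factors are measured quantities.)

6.96 × 10^3 N

93.155 × 73.33 = 6831.05615 → 6.831 × 10^3 N (4 s.f., last digit at the 10^0 place).
5.2 × 25.35 = 131.82 → 1.3 × 10^2 N (2 s.f., last digit at the 10^1 place).
Sum: 6962.87615 N; keep the coarser place, 10^1.
Result: 6.96 × 10^3 N.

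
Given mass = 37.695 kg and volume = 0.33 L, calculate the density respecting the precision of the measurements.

1.1 × 10^2 kg/L

density = 37.695 kg ÷ 0.33 L = 114.227272727… kg/L.
37.695 has 5 significant figures; 0.33 has 2.
Division/multiplication keeps the fewest: 2 significant figures.
Rounded: 1.1 × 10^2 kg/L.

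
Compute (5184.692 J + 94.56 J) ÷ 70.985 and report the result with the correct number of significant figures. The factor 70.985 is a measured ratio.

5184.692 J + 94.56 J = 5279.252 J; the sum is limited to 2 decimal places (6 s.f.).
Carrying full precision, 5279.252 ÷ 70.985 = 74.371374234… J; 70.985 has 5 s.f., so the result keeps min(6, 5) = 5 s.f.
Rounded to 5 significant figures: 74.371 J.

74.371 J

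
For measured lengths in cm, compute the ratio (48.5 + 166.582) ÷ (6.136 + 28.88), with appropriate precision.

48.5 + 166.582 = 215.082, limited to 1 d.p. → 4 s.f.; 6.136 + 28.88 = 35.016, limited to 2 d.p. → 4 s.f.
Carrying full precision, 215.082 ÷ 35.016 = 6.14239204935…; keep min(4, 4) = 4 s.f.
Rounded to 4 significant figures: 6.142.

6.142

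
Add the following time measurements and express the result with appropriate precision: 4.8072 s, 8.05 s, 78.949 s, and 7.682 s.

4.8072 s + 8.05 s + 78.949 s + 7.682 s = 99.4882 s.
Addition/subtraction keeps the fewest decimal places: 4.8072 → 4 decimal places, 8.05 → 2 decimal places, 78.949 → 3 decimal places, 7.682 → 3 decimal places; limit is 2.
Rounded to 2 decimal places: 99.49 s.

99.49 s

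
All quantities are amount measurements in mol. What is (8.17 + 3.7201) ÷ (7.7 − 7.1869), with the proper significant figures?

8.17 + 3.7201 = 11.8901, limited to 2 d.p. → 4 s.f.; 7.7 − 7.1869 = 0.5131, limited to 1 d.p. → 1 s.f.
Carrying full precision, 11.8901 ÷ 0.5131 = 23.1730656792…; keep min(4, 1) = 1 s.f.
Rounded to 1 significant figure: 2 × 10^1.

2 × 10^1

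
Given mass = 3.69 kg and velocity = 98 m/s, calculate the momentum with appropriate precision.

3.6 × 10^2 kg·m/s

momentum = 3.69 kg × 98 m/s = 361.62 kg·m/s.
3.69 has 3 significant figures; 98 has 2.
Division/multiplication keeps the fewest: 2 significant figures.
Rounded: 3.6 × 10^2 kg·m/s.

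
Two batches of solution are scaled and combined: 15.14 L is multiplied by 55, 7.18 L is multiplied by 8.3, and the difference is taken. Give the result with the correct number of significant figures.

15.14 × 55 = 832.7 → 8.3 × 10^2 L (2 s.f., last digit at the 10^1 place).
7.18 × 8.3 = 59.594 → 60. L (2 s.f., last digit at the 10^0 place).
Difference: 773.106 L; keep the coarser place, 10^1.
Result: 7.7 × 10^2 L.

7.7 × 10^2 L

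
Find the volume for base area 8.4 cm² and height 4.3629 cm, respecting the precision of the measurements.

37 cm³

volume = 8.4 cm² × 4.3629 cm = 36.64836 cm³.
8.4 has 2 significant figures; 4.3629 has 5.
Division/multiplication keeps the fewest: 2 significant figures.
Rounded: 37 cm³.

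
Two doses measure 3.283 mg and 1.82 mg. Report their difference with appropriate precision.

3.283 mg − 1.82 mg = 1.463 mg.
Addition/subtraction keeps the fewest decimal places: 3.283 → 3 decimal places, 1.82 → 2 decimal places; limit is 2.
Rounded to 2 decimal places: 1.46 mg.

1.46 mg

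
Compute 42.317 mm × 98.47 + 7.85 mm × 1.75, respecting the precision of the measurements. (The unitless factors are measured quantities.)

4181 mm

42.317 × 98.47 = 4166.95499 → 4167 mm (4 s.f., last digit at the 10^0 place).
7.85 × 1.75 = 13.7375 → 13.7 mm (3 s.f., last digit at the 10^-1 place).
Sum: 4180.69249 mm; keep the coarser place, 10^0.
Result: 4181 mm.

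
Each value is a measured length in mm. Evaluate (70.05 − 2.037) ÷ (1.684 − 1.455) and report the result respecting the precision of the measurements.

297

70.05 − 2.037 = 68.013, limited to 2 d.p. → 4 s.f.; 1.684 − 1.455 = 0.229, limited to 3 d.p. → 3 s.f.
Carrying full precision, 68.013 ÷ 0.229 = 297; keep min(4, 3) = 3 s.f.
Rounded to 3 significant figures: 297.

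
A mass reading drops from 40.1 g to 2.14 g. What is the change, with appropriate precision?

40.1 g − 2.14 g = 37.96 g.
Addition/subtraction keeps the fewest decimal places: 40.1 → 1 decimal place, 2.14 → 2 decimal places; limit is 1.
Rounded to 1 decimal place: 38.0 g.

38.0 g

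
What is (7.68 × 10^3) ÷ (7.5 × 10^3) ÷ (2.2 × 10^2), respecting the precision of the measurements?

0.0047

(7.68 × 10^3) ÷ (7.5 × 10^3) ÷ (2.2 × 10^2) = 0.00465454545455…
Multiplication/division keeps the fewest significant figures: 7.68 × 10^3 → 3 s.f., 7.5 × 10^3 → 2 s.f., 2.2 × 10^2 → 2 s.f.; limit is 2.
Rounded to 2 significant figures: 0.0047.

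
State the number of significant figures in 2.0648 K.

2.0648: zeros between nonzero digits are significant.

5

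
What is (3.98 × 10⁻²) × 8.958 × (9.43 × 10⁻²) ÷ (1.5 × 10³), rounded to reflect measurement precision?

(3.98 × 10⁻²) × 8.958 × (9.43 × 10⁻²) ÷ (1.5 × 10³) = 0.00002241375208
Multiplication/division keeps the fewest significant figures: 3.98 × 10⁻² → 3 s.f., 8.958 → 4 s.f., 9.43 × 10⁻² → 3 s.f., 1.5 × 10³ → 2 s.f.; limit is 2.
Rounded to 2 significant figures: 2.2 × 10⁻⁵.

2.2 × 10⁻⁵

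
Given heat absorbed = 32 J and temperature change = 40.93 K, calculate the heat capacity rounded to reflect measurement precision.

0.78 J/K

heat capacity = 32 J ÷ 40.93 K = 0.781822623992… J/K.
32 has 2 significant figures; 40.93 has 4.
Division/multiplication keeps the fewest: 2 significant figures.
Rounded: 0.78 J/K.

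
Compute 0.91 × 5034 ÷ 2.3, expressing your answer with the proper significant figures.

0.91 × 5034 ÷ 2.3 = 1991.71304348…
Multiplication/division keeps the fewest significant figures: 0.91 → 2 s.f., 5034 → 4 s.f., 2.3 → 2 s.f.; limit is 2.
Rounded to 2 significant figures: 2.0 × 10^3.

2.0 × 10^3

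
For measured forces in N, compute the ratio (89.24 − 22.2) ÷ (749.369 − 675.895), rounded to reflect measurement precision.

0.912

89.24 − 22.2 = 67.04, limited to 1 d.p. → 3 s.f.; 749.369 − 675.895 = 73.474, limited to 3 d.p. → 5 s.f.
Carrying full precision, 67.04 ÷ 73.474 = 0.91243160846…; keep min(3, 5) = 3 s.f.
Rounded to 3 significant figures: 0.912.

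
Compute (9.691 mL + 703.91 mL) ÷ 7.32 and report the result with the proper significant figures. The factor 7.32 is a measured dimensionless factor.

97.5 mL

9.691 mL + 703.91 mL = 713.601 mL; the sum is limited to 2 decimal places (5 s.f.).
Carrying full precision, 713.601 ÷ 7.32 = 97.4864754098… mL; 7.32 has 3 s.f., so the result keeps min(5, 3) = 3 s.f.
Rounded to 3 significant figures: 97.5 mL.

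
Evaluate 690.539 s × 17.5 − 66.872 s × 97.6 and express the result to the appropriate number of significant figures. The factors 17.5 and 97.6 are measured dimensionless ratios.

690.539 × 17.5 = 12084.4325 → 1.21 × 10^4 s (3 s.f., last digit at the 10^2 place).
66.872 × 97.6 = 6526.7072 → 6.53 × 10^3 s (3 s.f., last digit at the 10^1 place).
Difference: 5557.7253 s; keep the coarser place, 10^2.
Result: 5.6 × 10^3 s.

5.6 × 10^3 s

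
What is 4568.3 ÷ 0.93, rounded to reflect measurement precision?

4.9 × 10^3

4568.3 ÷ 0.93 = 4912.15053763…
Multiplication/division keeps the fewest significant figures: 4568.3 → 5 s.f., 0.93 → 2 s.f.; limit is 2.
Rounded to 2 significant figures: 4.9 × 10^3.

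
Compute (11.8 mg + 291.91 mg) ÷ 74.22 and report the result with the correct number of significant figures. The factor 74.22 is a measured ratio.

4.092 mg

11.8 mg + 291.91 mg = 303.71 mg; the sum is limited to 1 decimal place (4 s.f.).
Carrying full precision, 303.71 ÷ 74.22 = 4.09202371328… mg; 74.22 has 4 s.f., so the result keeps min(4, 4) = 4 s.f.
Rounded to 4 significant figures: 4.092 mg.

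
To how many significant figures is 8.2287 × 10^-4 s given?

5

8.2287 × 10^-4: in scientific notation every digit of the coefficient is significant.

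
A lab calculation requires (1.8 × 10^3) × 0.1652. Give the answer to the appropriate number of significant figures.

(1.8 × 10^3) × 0.1652 = 297.36
Multiplication/division keeps the fewest significant figures: 1.8 × 10^3 → 2 s.f., 0.1652 → 4 s.f.; limit is 2.
Rounded to 2 significant figures: 3.0 × 10^2.

3.0 × 10^2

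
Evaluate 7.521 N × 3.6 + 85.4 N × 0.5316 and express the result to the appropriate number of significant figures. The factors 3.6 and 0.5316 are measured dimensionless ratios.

7.521 × 3.6 = 27.0756 → 27 N (2 s.f., last digit at the 10^0 place).
85.4 × 0.5316 = 45.39864 → 45.4 N (3 s.f., last digit at the 10^-1 place).
Sum: 72.47424 N; keep the coarser place, 10^0.
Result: 72 N.

72 N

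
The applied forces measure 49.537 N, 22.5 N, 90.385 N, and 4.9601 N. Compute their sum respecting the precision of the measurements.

49.537 N + 22.5 N + 90.385 N + 4.9601 N = 167.3821 N.
Addition/subtraction keeps the fewest decimal places: 49.537 → 3 decimal places, 22.5 → 1 decimal place, 90.385 → 3 decimal places, 4.9601 → 4 decimal places; limit is 1.
Rounded to 1 decimal place: 167.4 N.

167.4 N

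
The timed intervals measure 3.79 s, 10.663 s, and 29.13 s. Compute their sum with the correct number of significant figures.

3.79 s + 10.663 s + 29.13 s = 43.583 s.
Addition/subtraction keeps the fewest decimal places: 3.79 → 2 decimal places, 10.663 → 3 decimal places, 29.13 → 2 decimal places; limit is 2.
Rounded to 2 decimal places: 43.58 s.

43.58 s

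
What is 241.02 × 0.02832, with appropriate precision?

241.02 × 0.02832 = 6.8256864
Multiplication/division keeps the fewest significant figures: 241.02 → 5 s.f., 0.02832 → 4 s.f.; limit is 4.
Rounded to 4 significant figures: 6.826.

6.826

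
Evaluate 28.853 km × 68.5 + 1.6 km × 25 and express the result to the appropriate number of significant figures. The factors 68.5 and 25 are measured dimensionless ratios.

2.02 × 10^3 km

28.853 × 68.5 = 1976.4305 → 1.98 × 10^3 km (3 s.f., last digit at the 10^1 place).
1.6 × 25 = 40 → 40. km (2 s.f., last digit at the 10^0 place).
Sum: 2016.4305 km; keep the coarser place, 10^1.
Result: 2.02 × 10^3 km.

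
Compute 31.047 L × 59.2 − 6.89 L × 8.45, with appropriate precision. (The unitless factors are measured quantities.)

31.047 × 59.2 = 1837.9824 → 1.84 × 10³ L (3 s.f., last digit at the 10^1 place).
6.89 × 8.45 = 58.2205 → 58.2 L (3 s.f., last digit at the 10^-1 place).
Difference: 1779.7619 L; keep the coarser place, 10^1.
Result: 1.78 × 10³ L.

1.78 × 10³ L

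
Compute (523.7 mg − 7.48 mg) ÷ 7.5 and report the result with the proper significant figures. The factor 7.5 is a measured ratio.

523.7 mg − 7.48 mg = 516.22 mg; the difference is limited to 1 decimal place (4 s.f.).
Carrying full precision, 516.22 ÷ 7.5 = 68.8293333333… mg; 7.5 has 2 s.f., so the result keeps min(4, 2) = 2 s.f.
Rounded to 2 significant figures: 69 mg.

69 mg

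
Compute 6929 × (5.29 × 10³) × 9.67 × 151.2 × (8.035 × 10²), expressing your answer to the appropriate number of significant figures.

4.31 × 10¹³

6929 × (5.29 × 10³) × 9.67 × 151.2 × (8.035 × 10²) = 4.30616215411 × 10^13…
Multiplication/division keeps the fewest significant figures: 6929 → 4 s.f., 5.29 × 10³ → 3 s.f., 9.67 → 3 s.f., 151.2 → 4 s.f., 8.035 × 10² → 4 s.f.; limit is 3.
Rounded to 3 significant figures: 4.31 × 10¹³.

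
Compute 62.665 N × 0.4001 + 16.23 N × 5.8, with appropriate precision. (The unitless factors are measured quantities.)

119 N

62.665 × 0.4001 = 25.0722665 → 25.07 N (4 s.f., last digit at the 10^-2 place).
16.23 × 5.8 = 94.134 → 94 N (2 s.f., last digit at the 10^0 place).
Sum: 119.2062665 N; keep the coarser place, 10^0.
Result: 119 N.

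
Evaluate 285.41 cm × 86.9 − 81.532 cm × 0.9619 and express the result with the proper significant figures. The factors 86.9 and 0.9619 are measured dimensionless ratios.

2.47 × 10^4 cm

285.41 × 86.9 = 24802.129 → 2.48 × 10^4 cm (3 s.f., last digit at the 10^2 place).
81.532 × 0.9619 = 78.4256308 → 78.43 cm (4 s.f., last digit at the 10^-2 place).
Difference: 24723.7033692 cm; keep the coarser place, 10^2.
Result: 2.47 × 10^4 cm.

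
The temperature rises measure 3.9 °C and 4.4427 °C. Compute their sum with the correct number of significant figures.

3.9 °C + 4.4427 °C = 8.3427 °C.
Addition/subtraction keeps the fewest decimal places: 3.9 → 1 decimal place, 4.4427 → 4 decimal places; limit is 1.
Rounded to 1 decimal place: 8.3 °C.

8.3 °C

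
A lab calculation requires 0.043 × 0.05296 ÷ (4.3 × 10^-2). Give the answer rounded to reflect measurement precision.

0.053

0.043 × 0.05296 ÷ (4.3 × 10^-2) = 0.05296
Multiplication/division keeps the fewest significant figures: 0.043 → 2 s.f., 0.05296 → 4 s.f., 4.3 × 10^-2 → 2 s.f.; limit is 2.
Rounded to 2 significant figures: 0.053.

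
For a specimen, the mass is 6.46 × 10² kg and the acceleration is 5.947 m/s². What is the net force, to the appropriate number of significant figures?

3.84 × 10³ N

net force = 6.46 × 10² kg × 5.947 m/s² = 3841.762 N.
6.46 × 10² has 3 significant figures; 5.947 has 4.
Division/multiplication keeps the fewest: 3 significant figures.
Rounded: 3.84 × 10³ N.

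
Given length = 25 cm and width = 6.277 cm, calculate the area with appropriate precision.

area = 25 cm × 6.277 cm = 156.925 cm².
25 has 2 significant figures; 6.277 has 4.
Division/multiplication keeps the fewest: 2 significant figures.
Rounded: 1.6 × 10² cm².

1.6 × 10² cm²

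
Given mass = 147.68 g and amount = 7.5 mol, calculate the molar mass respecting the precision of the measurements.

molar mass = 147.68 g ÷ 7.5 mol = 19.6906666667… g/mol.
147.68 has 5 significant figures; 7.5 has 2.
Division/multiplication keeps the fewest: 2 significant figures.
Rounded: 20. g/mol.

20. g/mol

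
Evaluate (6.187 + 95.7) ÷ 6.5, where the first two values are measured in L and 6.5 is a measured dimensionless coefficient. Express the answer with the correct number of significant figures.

16 L

6.187 L + 95.7 L = 101.887 L; the sum is limited to 1 decimal place (4 s.f.).
Carrying full precision, 101.887 ÷ 6.5 = 15.6749230769… L; 6.5 has 2 s.f., so the result keeps min(4, 2) = 2 s.f.
Rounded to 2 significant figures: 16 L.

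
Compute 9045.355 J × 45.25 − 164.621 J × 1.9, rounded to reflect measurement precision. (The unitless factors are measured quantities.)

9045.355 × 45.25 = 409302.31375 → 4.093 × 10^5 J (4 s.f., last digit at the 10^2 place).
164.621 × 1.9 = 312.7799 → 3.1 × 10^2 J (2 s.f., last digit at the 10^1 place).
Difference: 408989.53385 J; keep the coarser place, 10^2.
Result: 4.090 × 10^5 J.

4.090 × 10^5 J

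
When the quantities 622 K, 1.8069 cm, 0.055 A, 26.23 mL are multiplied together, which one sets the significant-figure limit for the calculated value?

622 K → 3 s.f.; 1.8069 cm → 5 s.f.; 0.055 A → 2 s.f.; 26.23 mL → 4 s.f.
The fewest is 2 significant figures, from 0.055 A.

0.055 A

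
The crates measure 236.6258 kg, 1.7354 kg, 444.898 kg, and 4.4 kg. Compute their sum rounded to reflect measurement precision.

6.877 × 10^2 kg

236.6258 kg + 1.7354 kg + 444.898 kg + 4.4 kg = 687.6592 kg.
Addition/subtraction keeps the fewest decimal places: 236.6258 → 4 decimal places, 1.7354 → 4 decimal places, 444.898 → 3 decimal places, 4.4 → 1 decimal place; limit is 1.
Rounded to 1 decimal place: 6.877 × 10^2 kg.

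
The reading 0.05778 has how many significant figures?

0.05778: leading zeros are not significant.

4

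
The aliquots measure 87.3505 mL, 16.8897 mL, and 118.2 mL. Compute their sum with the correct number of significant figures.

87.3505 mL + 16.8897 mL + 118.2 mL = 222.4402 mL.
Addition/subtraction keeps the fewest decimal places: 87.3505 → 4 decimal places, 16.8897 → 4 decimal places, 118.2 → 1 decimal place; limit is 1.
Rounded to 1 decimal place: 222.4 mL.

222.4 mL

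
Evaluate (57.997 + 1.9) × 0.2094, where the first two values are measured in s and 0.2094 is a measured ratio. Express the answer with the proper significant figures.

12.5 s

57.997 s + 1.9 s = 59.897 s; the sum is limited to 1 decimal place (3 s.f.).
Carrying full precision, 59.897 × 0.2094 = 12.5424318 s; 0.2094 has 4 s.f., so the result keeps min(3, 4) = 3 s.f.
Rounded to 3 significant figures: 12.5 s.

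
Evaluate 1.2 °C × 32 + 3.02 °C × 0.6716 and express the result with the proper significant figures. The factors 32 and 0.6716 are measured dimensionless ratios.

40. °C

1.2 × 32 = 38.4 → 38 °C (2 s.f., last digit at the 10^0 place).
3.02 × 0.6716 = 2.028232 → 2.03 °C (3 s.f., last digit at the 10^-2 place).
Sum: 40.428232 °C; keep the coarser place, 10^0.
Result: 40. °C.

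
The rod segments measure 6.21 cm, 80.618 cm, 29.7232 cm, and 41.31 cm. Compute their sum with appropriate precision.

157.86 cm

6.21 cm + 80.618 cm + 29.7232 cm + 41.31 cm = 157.8612 cm.
Addition/subtraction keeps the fewest decimal places: 6.21 → 2 decimal places, 80.618 → 3 decimal places, 29.7232 → 4 decimal places, 41.31 → 2 decimal places; limit is 2.
Rounded to 2 decimal places: 157.86 cm.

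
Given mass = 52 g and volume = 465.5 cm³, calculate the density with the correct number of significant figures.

0.11 g/cm³

density = 52 g ÷ 465.5 cm³ = 0.111707841031… g/cm³.
52 has 2 significant figures; 465.5 has 4.
Division/multiplication keeps the fewest: 2 significant figures.
Rounded: 0.11 g/cm³.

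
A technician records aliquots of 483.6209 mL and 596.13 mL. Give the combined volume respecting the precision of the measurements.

1079.75 mL

483.6209 mL + 596.13 mL = 1079.7509 mL.
Addition/subtraction keeps the fewest decimal places: 483.6209 → 4 decimal places, 596.13 → 2 decimal places; limit is 2.
Rounded to 2 decimal places: 1079.75 mL.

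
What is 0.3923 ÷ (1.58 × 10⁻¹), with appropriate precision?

2.48

0.3923 ÷ (1.58 × 10⁻¹) = 2.48291139241…
Multiplication/division keeps the fewest significant figures: 0.3923 → 4 s.f., 1.58 × 10⁻¹ → 3 s.f.; limit is 3.
Rounded to 3 significant figures: 2.48.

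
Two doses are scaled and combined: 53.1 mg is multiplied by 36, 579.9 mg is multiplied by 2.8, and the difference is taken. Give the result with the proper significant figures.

53.1 × 36 = 1911.6 → 1.9 × 10^3 mg (2 s.f., last digit at the 10^2 place).
579.9 × 2.8 = 1623.72 → 1.6 × 10^3 mg (2 s.f., last digit at the 10^2 place).
Difference: 287.88 mg; keep the coarser place, 10^2.
Result: 3 × 10^2 mg.

3 × 10^2 mg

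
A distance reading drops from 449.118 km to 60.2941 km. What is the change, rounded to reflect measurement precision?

388.824 km

449.118 km − 60.2941 km = 388.8239 km.
Addition/subtraction keeps the fewest decimal places: 449.118 → 3 decimal places, 60.2941 → 4 decimal places; limit is 3.
Rounded to 3 decimal places: 388.824 km.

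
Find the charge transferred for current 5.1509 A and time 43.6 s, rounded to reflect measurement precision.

charge transferred = 5.1509 A × 43.6 s = 224.57924 C.
5.1509 has 5 significant figures; 43.6 has 3.
Division/multiplication keeps the fewest: 3 significant figures.
Rounded: 225 C.

225 C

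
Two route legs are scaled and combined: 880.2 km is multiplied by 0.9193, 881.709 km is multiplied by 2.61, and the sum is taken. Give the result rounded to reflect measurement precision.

880.2 × 0.9193 = 809.16786 → 809.2 km (4 s.f., last digit at the 10^-1 place).
881.709 × 2.61 = 2301.26049 → 2.30 × 10³ km (3 s.f., last digit at the 10^1 place).
Sum: 3110.42835 km; keep the coarser place, 10^1.
Result: 3.11 × 10³ km.

3.11 × 10³ km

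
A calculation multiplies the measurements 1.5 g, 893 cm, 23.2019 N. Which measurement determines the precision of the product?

1.5 g

1.5 g → 2 s.f.; 893 cm → 3 s.f.; 23.2019 N → 6 s.f.
The fewest is 2 significant figures, from 1.5 g.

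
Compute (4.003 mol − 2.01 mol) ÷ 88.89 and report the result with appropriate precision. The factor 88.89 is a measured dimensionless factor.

4.003 mol − 2.01 mol = 1.993 mol; the difference is limited to 2 decimal places (3 s.f.).
Carrying full precision, 1.993 ÷ 88.89 = 0.0224209697379… mol; 88.89 has 4 s.f., so the result keeps min(3, 4) = 3 s.f.
Rounded to 3 significant figures: 0.0224 mol.

0.0224 mol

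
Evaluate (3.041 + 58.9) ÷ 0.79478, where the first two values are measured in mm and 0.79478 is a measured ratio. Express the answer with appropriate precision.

3.041 mm + 58.9 mm = 61.941 mm; the sum is limited to 1 decimal place (3 s.f.).
Carrying full precision, 61.941 ÷ 0.79478 = 77.934774403… mm; 0.79478 has 5 s.f., so the result keeps min(3, 5) = 3 s.f.
Rounded to 3 significant figures: 77.9 mm.

77.9 mm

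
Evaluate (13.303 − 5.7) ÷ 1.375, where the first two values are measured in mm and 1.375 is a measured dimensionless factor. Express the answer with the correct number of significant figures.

13.303 mm − 5.7 mm = 7.603 mm; the difference is limited to 1 decimal place (2 s.f.).
Carrying full precision, 7.603 ÷ 1.375 = 5.52945454545… mm; 1.375 has 4 s.f., so the result keeps min(2, 4) = 2 s.f.
Rounded to 2 significant figures: 5.5 mm.

5.5 mm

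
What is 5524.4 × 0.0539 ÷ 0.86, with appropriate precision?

5524.4 × 0.0539 ÷ 0.86 = 346.23855814…
Multiplication/division keeps the fewest significant figures: 5524.4 → 5 s.f., 0.0539 → 3 s.f., 0.86 → 2 s.f.; limit is 2.
Rounded to 2 significant figures: 3.5 × 10^2.

3.5 × 10^2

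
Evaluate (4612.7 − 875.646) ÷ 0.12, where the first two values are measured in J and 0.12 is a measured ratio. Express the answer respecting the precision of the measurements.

3.1 × 10⁴ J

4612.7 J − 875.646 J = 3737.054 J; the difference is limited to 1 decimal place (5 s.f.).
Carrying full precision, 3737.054 ÷ 0.12 = 31142.1166667… J; 0.12 has 2 s.f., so the result keeps min(5, 2) = 2 s.f.
Rounded to 2 significant figures: 3.1 × 10⁴ J.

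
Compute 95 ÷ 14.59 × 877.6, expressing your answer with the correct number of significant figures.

5.7 × 10^3

95 ÷ 14.59 × 877.6 = 5714.32488005…
Multiplication/division keeps the fewest significant figures: 95 → 2 s.f., 14.59 → 4 s.f., 877.6 → 4 s.f.; limit is 2.
Rounded to 2 significant figures: 5.7 × 10^3.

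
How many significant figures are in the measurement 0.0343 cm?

0.0343: leading zeros are not significant.

3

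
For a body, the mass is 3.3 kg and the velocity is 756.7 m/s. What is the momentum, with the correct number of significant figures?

2.5 × 10^3 kg·m/s

momentum = 3.3 kg × 756.7 m/s = 2497.11 kg·m/s.
3.3 has 2 significant figures; 756.7 has 4.
Division/multiplication keeps the fewest: 2 significant figures.
Rounded: 2.5 × 10^3 kg·m/s.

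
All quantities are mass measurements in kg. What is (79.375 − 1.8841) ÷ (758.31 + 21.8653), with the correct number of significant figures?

79.375 − 1.8841 = 77.4909, limited to 3 d.p. → 5 s.f.; 758.31 + 21.8653 = 780.1753, limited to 2 d.p. → 5 s.f.
Carrying full precision, 77.4909 ÷ 780.1753 = 0.0993249850386…; keep min(5, 5) = 5 s.f.
Rounded to 5 significant figures: 0.099325.

0.099325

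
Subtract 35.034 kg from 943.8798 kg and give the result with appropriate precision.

943.8798 kg − 35.034 kg = 908.8458 kg.
Addition/subtraction keeps the fewest decimal places: 943.8798 → 4 decimal places, 35.034 → 3 decimal places; limit is 3.
Rounded to 3 decimal places: 908.846 kg.

908.846 kg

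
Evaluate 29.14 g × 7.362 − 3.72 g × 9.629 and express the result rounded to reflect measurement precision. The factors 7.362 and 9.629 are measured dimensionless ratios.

178.7 g

29.14 × 7.362 = 214.52868 → 214.5 g (4 s.f., last digit at the 10^-1 place).
3.72 × 9.629 = 35.81988 → 35.8 g (3 s.f., last digit at the 10^-1 place).
Difference: 178.7088 g; keep the coarser place, 10^-1.
Result: 178.7 g.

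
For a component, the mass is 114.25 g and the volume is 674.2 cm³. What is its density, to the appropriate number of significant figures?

density = 114.25 g ÷ 674.2 cm³ = 0.16946010086… g/cm³.
114.25 has 5 significant figures; 674.2 has 4.
Division/multiplication keeps the fewest: 4 significant figures.
Rounded: 0.1695 g/cm³.

0.1695 g/cm³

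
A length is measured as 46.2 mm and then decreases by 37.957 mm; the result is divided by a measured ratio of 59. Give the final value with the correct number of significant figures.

46.2 mm − 37.957 mm = 8.243 mm; the difference is limited to 1 decimal place (2 s.f.).
Carrying full precision, 8.243 ÷ 59 = 0.139711864407… mm; 59 has 2 s.f., so the result keeps min(2, 2) = 2 s.f.
Rounded to 2 significant figures: 0.14 mm.

0.14 mm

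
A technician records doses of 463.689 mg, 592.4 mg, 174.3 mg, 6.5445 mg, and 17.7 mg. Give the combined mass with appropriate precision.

1254.6 mg

463.689 mg + 592.4 mg + 174.3 mg + 6.5445 mg + 17.7 mg = 1254.6335 mg.
Addition/subtraction keeps the fewest decimal places: 463.689 → 3 decimal places, 592.4 → 1 decimal place, 174.3 → 1 decimal place, 6.5445 → 4 decimal places, 17.7 → 1 decimal place; limit is 1.
Rounded to 1 decimal place: 1254.6 mg.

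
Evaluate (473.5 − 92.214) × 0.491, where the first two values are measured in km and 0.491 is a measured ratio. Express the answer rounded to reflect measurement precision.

473.5 km − 92.214 km = 381.286 km; the difference is limited to 1 decimal place (4 s.f.).
Carrying full precision, 381.286 × 0.491 = 187.211426 km; 0.491 has 3 s.f., so the result keeps min(4, 3) = 3 s.f.
Rounded to 3 significant figures: 187 km.

187 km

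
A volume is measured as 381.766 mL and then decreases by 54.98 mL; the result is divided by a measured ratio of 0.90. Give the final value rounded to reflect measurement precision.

381.766 mL − 54.98 mL = 326.786 mL; the difference is limited to 2 decimal places (5 s.f.).
Carrying full precision, 326.786 ÷ 0.90 = 363.095555556… mL; 0.90 has 2 s.f., so the result keeps min(5, 2) = 2 s.f.
Rounded to 2 significant figures: 3.6 × 10² mL.

3.6 × 10² mL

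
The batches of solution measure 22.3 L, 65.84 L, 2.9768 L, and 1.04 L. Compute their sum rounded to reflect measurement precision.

92.2 L

22.3 L + 65.84 L + 2.9768 L + 1.04 L = 92.1568 L.
Addition/subtraction keeps the fewest decimal places: 22.3 → 1 decimal place, 65.84 → 2 decimal places, 2.9768 → 4 decimal places, 1.04 → 2 decimal places; limit is 1.
Rounded to 1 decimal place: 92.2 L.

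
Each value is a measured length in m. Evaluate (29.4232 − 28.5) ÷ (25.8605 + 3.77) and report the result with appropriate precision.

29.4232 − 28.5 = 0.9232, limited to 1 d.p. → 1 s.f.; 25.8605 + 3.77 = 29.6305, limited to 2 d.p. → 4 s.f.
Carrying full precision, 0.9232 ÷ 29.6305 = 0.0311570847606…; keep min(1, 4) = 1 s.f.
Rounded to 1 significant figure: 0.03.

0.03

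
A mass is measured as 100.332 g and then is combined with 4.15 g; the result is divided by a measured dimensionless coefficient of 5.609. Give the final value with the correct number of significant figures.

18.63 g

100.332 g + 4.15 g = 104.482 g; the sum is limited to 2 decimal places (5 s.f.).
Carrying full precision, 104.482 ÷ 5.609 = 18.6275628454… g; 5.609 has 4 s.f., so the result keeps min(5, 4) = 4 s.f.
Rounded to 4 significant figures: 18.63 g.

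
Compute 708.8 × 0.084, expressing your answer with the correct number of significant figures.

708.8 × 0.084 = 59.5392
Multiplication/division keeps the fewest significant figures: 708.8 → 4 s.f., 0.084 → 2 s.f.; limit is 2.
Rounded to 2 significant figures: 6.0 × 10¹.

6.0 × 10¹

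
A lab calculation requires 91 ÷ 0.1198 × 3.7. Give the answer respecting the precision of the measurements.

91 ÷ 0.1198 × 3.7 = 2810.51752922…
Multiplication/division keeps the fewest significant figures: 91 → 2 s.f., 0.1198 → 4 s.f., 3.7 → 2 s.f.; limit is 2.
Rounded to 2 significant figures: 2.8 × 10³.

2.8 × 10³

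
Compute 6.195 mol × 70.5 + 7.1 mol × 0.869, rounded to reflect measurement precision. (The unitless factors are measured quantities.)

443 mol

6.195 × 70.5 = 436.7475 → 437 mol (3 s.f., last digit at the 10^0 place).
7.1 × 0.869 = 6.1699 → 6.2 mol (2 s.f., last digit at the 10^-1 place).
Sum: 442.9174 mol; keep the coarser place, 10^0.
Result: 443 mol.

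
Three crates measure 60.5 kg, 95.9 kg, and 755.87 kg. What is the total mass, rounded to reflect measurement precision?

60.5 kg + 95.9 kg + 755.87 kg = 912.27 kg.
Addition/subtraction keeps the fewest decimal places: 60.5 → 1 decimal place, 95.9 → 1 decimal place, 755.87 → 2 decimal places; limit is 1.
Rounded to 1 decimal place: 912.3 kg.

912.3 kg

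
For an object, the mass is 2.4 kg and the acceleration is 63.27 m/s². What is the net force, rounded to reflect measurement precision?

1.5 × 10^2 N

net force = 2.4 kg × 63.27 m/s² = 151.848 N.
2.4 has 2 significant figures; 63.27 has 4.
Division/multiplication keeps the fewest: 2 significant figures.
Rounded: 1.5 × 10^2 N.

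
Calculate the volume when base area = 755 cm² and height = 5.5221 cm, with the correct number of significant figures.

4.17 × 10³ cm³

volume = 755 cm² × 5.5221 cm = 4169.1855 cm³.
755 has 3 significant figures; 5.5221 has 5.
Division/multiplication keeps the fewest: 3 significant figures.
Rounded: 4.17 × 10³ cm³.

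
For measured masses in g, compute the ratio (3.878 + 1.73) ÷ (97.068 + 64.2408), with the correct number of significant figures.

0.0348

3.878 + 1.73 = 5.608, limited to 2 d.p. → 3 s.f.; 97.068 + 64.2408 = 161.3088, limited to 3 d.p. → 6 s.f.
Carrying full precision, 5.608 ÷ 161.3088 = 0.0347656172509…; keep min(3, 6) = 3 s.f.
Rounded to 3 significant figures: 0.0348.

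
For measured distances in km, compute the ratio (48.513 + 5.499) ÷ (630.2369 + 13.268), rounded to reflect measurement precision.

0.083934

48.513 + 5.499 = 54.012, limited to 3 d.p. → 5 s.f.; 630.2369 + 13.268 = 643.5049, limited to 3 d.p. → 6 s.f.
Carrying full precision, 54.012 ÷ 643.5049 = 0.0839340928095…; keep min(5, 6) = 5 s.f.
Rounded to 5 significant figures: 0.083934.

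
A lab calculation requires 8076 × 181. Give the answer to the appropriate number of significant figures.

1.46 × 10⁶

8076 × 181 = 1461756
Multiplication/division keeps the fewest significant figures: 8076 → 4 s.f., 181 → 3 s.f.; limit is 3.
Rounded to 3 significant figures: 1.46 × 10⁶.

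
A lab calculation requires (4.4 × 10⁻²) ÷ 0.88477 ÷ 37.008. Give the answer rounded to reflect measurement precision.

0.0013

(4.4 × 10⁻²) ÷ 0.88477 ÷ 37.008 = 0.00134377535719…
Multiplication/division keeps the fewest significant figures: 4.4 × 10⁻² → 2 s.f., 0.88477 → 5 s.f., 37.008 → 5 s.f.; limit is 2.
Rounded to 2 significant figures: 0.0013.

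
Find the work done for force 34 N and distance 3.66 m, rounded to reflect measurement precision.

work done = 34 N × 3.66 m = 124.44 J.
34 has 2 significant figures; 3.66 has 3.
Division/multiplication keeps the fewest: 2 significant figures.
Rounded: 1.2 × 10² J.

1.2 × 10² J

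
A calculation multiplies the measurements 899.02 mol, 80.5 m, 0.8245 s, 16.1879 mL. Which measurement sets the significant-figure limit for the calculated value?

80.5 m

899.02 mol → 5 s.f.; 80.5 m → 3 s.f.; 0.8245 s → 4 s.f.; 16.1879 mL → 6 s.f.
The fewest is 3 significant figures, from 80.5 m.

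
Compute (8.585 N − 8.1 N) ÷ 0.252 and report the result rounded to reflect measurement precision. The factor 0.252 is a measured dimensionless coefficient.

8.585 N − 8.1 N = 0.485 N; the difference is limited to 1 decimal place (1 s.f.).
Carrying full precision, 0.485 ÷ 0.252 = 1.9246031746… N; 0.252 has 3 s.f., so the result keeps min(1, 3) = 1 s.f.
Rounded to 1 significant figure: 2 N.

2 N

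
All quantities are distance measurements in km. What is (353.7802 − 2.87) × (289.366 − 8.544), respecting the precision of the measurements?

353.7802 − 2.87 = 350.9102, limited to 2 d.p. → 5 s.f.; 289.366 − 8.544 = 280.822, limited to 3 d.p. → 6 s.f.
Carrying full precision, 350.9102 × 280.822 = 98543.3041844; keep min(5, 6) = 5 s.f.
Rounded to 5 significant figures: 98543 km².

98543 km²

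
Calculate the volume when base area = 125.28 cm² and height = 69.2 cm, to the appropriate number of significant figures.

volume = 125.28 cm² × 69.2 cm = 8669.376 cm³.
125.28 has 5 significant figures; 69.2 has 3.
Division/multiplication keeps the fewest: 3 significant figures.
Rounded: 8.67 × 10^3 cm³.

8.67 × 10^3 cm³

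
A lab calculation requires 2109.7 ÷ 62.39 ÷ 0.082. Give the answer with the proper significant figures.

2109.7 ÷ 62.39 ÷ 0.082 = 412.374559713…
Multiplication/division keeps the fewest significant figures: 2109.7 → 5 s.f., 62.39 → 4 s.f., 0.082 → 2 s.f.; limit is 2.
Rounded to 2 significant figures: 4.1 × 10^2.

4.1 × 10^2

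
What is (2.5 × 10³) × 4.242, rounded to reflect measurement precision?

(2.5 × 10³) × 4.242 = 10605
Multiplication/division keeps the fewest significant figures: 2.5 × 10³ → 2 s.f., 4.242 → 4 s.f.; limit is 2.
Rounded to 2 significant figures: 1.1 × 10⁴.

1.1 × 10⁴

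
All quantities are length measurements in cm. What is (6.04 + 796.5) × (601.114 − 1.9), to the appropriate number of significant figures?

4.809 × 10⁵ cm²

6.04 + 796.5 = 802.54, limited to 1 d.p. → 4 s.f.; 601.114 − 1.9 = 599.214, limited to 1 d.p. → 4 s.f.
Carrying full precision, 802.54 × 599.214 = 480893.20356; keep min(4, 4) = 4 s.f.
Rounded to 4 significant figures: 4.809 × 10⁵ cm².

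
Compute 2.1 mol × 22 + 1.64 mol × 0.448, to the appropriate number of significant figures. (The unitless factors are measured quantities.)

47 mol

2.1 × 22 = 46.2 → 46 mol (2 s.f., last digit at the 10^0 place).
1.64 × 0.448 = 0.73472 → 7.35 × 10^-1 mol (3 s.f., last digit at the 10^-3 place).
Sum: 46.93472 mol; keep the coarser place, 10^0.
Result: 47 mol.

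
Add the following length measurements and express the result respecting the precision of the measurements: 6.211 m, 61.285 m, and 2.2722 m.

6.211 m + 61.285 m + 2.2722 m = 69.7682 m.
Addition/subtraction keeps the fewest decimal places: 6.211 → 3 decimal places, 61.285 → 3 decimal places, 2.2722 → 4 decimal places; limit is 3.
Rounded to 3 decimal places: 69.768 m.

69.768 m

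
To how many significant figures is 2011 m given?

4

2011: zeros between nonzero digits are significant.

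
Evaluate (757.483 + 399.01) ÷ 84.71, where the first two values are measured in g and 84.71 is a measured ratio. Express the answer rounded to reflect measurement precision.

13.65 g

757.483 g + 399.01 g = 1156.493 g; the sum is limited to 2 decimal places (6 s.f.).
Carrying full precision, 1156.493 ÷ 84.71 = 13.6523787038… g; 84.71 has 4 s.f., so the result keeps min(6, 4) = 4 s.f.
Rounded to 4 significant figures: 13.65 g.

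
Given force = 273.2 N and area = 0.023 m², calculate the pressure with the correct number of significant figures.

1.2 × 10⁴ Pa

pressure = 273.2 N ÷ 0.023 m² = 11878.2608696… Pa.
273.2 has 4 significant figures; 0.023 has 2.
Division/multiplication keeps the fewest: 2 significant figures.
Rounded: 1.2 × 10⁴ Pa.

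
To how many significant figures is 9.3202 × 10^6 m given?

9.3202 × 10^6: in scientific notation every digit of the coefficient is significant.

5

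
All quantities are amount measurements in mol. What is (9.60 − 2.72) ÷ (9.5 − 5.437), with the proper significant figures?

9.60 − 2.72 = 6.88, limited to 2 d.p. → 3 s.f.; 9.5 − 5.437 = 4.063, limited to 1 d.p. → 2 s.f.
Carrying full precision, 6.88 ÷ 4.063 = 1.69333005169…; keep min(3, 2) = 2 s.f.
Rounded to 2 significant figures: 1.7.

1.7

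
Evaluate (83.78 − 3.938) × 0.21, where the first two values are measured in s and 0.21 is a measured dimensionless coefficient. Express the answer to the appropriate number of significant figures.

83.78 s − 3.938 s = 79.842 s; the difference is limited to 2 decimal places (4 s.f.).
Carrying full precision, 79.842 × 0.21 = 16.76682 s; 0.21 has 2 s.f., so the result keeps min(4, 2) = 2 s.f.
Rounded to 2 significant figures: 17 s.

17 s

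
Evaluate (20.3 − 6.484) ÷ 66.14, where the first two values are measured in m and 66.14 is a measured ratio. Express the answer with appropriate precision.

0.209 m

20.3 m − 6.484 m = 13.816 m; the difference is limited to 1 decimal place (3 s.f.).
Carrying full precision, 13.816 ÷ 66.14 = 0.208890232839… m; 66.14 has 4 s.f., so the result keeps min(3, 4) = 3 s.f.
Rounded to 3 significant figures: 0.209 m.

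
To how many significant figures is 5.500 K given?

4

5.500: trailing zeros after a decimal point are significant.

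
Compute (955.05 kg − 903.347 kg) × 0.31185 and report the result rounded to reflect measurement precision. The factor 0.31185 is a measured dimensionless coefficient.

16.12 kg

955.05 kg − 903.347 kg = 51.703 kg; the difference is limited to 2 decimal places (4 s.f.).
Carrying full precision, 51.703 × 0.31185 = 16.12358055 kg; 0.31185 has 5 s.f., so the result keeps min(4, 5) = 4 s.f.
Rounded to 4 significant figures: 16.12 kg.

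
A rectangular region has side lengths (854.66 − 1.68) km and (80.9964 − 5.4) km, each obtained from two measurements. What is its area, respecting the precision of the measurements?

854.66 − 1.68 = 852.98, limited to 2 d.p. → 5 s.f.; 80.9964 − 5.4 = 75.5964, limited to 1 d.p. → 3 s.f.
Carrying full precision, 852.98 × 75.5964 = 64482.217272; keep min(5, 3) = 3 s.f.
Rounded to 3 significant figures: 6.45 × 10^4 km².

6.45 × 10^4 km²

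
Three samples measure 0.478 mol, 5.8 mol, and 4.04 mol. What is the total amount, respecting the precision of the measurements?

10.3 mol

0.478 mol + 5.8 mol + 4.04 mol = 10.318 mol.
Addition/subtraction keeps the fewest decimal places: 0.478 → 3 decimal places, 5.8 → 1 decimal place, 4.04 → 2 decimal places; limit is 1.
Rounded to 1 decimal place: 10.3 mol.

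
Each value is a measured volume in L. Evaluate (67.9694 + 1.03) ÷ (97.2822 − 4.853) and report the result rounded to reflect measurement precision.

67.9694 + 1.03 = 68.9994, limited to 2 d.p. → 4 s.f.; 97.2822 − 4.853 = 92.4292, limited to 3 d.p. → 5 s.f.
Carrying full precision, 68.9994 ÷ 92.4292 = 0.746510842894…; keep min(4, 5) = 4 s.f.
Rounded to 4 significant figures: 0.7465.

0.7465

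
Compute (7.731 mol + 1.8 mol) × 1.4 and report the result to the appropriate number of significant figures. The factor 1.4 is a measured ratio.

13 mol

7.731 mol + 1.8 mol = 9.531 mol; the sum is limited to 1 decimal place (2 s.f.).
Carrying full precision, 9.531 × 1.4 = 13.3434 mol; 1.4 has 2 s.f., so the result keeps min(2, 2) = 2 s.f.
Rounded to 2 significant figures: 13 mol.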